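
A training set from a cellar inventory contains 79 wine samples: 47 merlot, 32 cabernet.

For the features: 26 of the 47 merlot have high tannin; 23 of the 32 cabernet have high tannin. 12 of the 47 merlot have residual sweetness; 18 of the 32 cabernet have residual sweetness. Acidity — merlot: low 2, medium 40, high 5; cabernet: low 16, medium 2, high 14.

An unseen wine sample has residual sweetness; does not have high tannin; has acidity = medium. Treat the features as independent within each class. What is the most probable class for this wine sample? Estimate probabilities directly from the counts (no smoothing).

merlot: (47/79) × (21/47) × (12/47) × (40/47) ≈ 0.0577614
cabernet: (32/79) × (9/32) × (18/32) × (2/32) ≈ 0.00400514
Highest score → merlot.

merlot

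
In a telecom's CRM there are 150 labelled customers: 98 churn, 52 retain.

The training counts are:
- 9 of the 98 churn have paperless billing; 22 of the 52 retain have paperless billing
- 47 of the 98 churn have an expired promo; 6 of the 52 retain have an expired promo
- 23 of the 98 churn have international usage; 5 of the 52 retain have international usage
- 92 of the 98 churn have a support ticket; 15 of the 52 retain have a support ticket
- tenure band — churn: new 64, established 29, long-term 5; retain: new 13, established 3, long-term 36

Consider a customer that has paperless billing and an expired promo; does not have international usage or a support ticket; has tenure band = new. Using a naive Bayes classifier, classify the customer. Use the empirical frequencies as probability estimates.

retain

churn: (98/150) × (9/98) × (47/98) × (75/98) × (6/98) × (64/98) ≈ 0.000880516
retain: (52/150) × (22/52) × (6/52) × (47/52) × (37/52) × (13/52) ≈ 0.0027209
Highest score → retain.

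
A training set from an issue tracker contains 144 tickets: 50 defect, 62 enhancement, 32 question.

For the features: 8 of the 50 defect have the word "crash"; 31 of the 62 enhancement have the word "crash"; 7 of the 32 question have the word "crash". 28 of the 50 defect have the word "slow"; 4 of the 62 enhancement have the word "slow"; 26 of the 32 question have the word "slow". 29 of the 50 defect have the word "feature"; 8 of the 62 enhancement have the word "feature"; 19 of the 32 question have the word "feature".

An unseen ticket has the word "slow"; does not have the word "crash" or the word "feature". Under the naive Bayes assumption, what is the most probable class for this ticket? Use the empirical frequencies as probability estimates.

defect

defect: (50/144) × (42/50) × (28/50) × (21/50) = 0.0686
enhancement: (62/144) × (31/62) × (4/62) × (54/62) ≈ 0.0120968
question: (32/144) × (25/32) × (26/32) × (13/32) ≈ 0.0573052
Highest score → defect.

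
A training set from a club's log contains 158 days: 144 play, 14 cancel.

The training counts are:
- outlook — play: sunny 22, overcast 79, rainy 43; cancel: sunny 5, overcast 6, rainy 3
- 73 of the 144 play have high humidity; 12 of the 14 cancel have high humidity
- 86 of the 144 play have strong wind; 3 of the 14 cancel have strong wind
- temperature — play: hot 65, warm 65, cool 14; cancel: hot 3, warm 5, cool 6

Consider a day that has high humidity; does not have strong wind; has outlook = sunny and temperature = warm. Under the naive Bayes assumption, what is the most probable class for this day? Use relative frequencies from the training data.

play

play: (144/158) × (22/144) × (73/144) × (58/144) × (65/144) ≈ 0.0128334
cancel: (14/158) × (5/14) × (12/14) × (11/14) × (5/14) ≈ 0.00761154
Highest score → play.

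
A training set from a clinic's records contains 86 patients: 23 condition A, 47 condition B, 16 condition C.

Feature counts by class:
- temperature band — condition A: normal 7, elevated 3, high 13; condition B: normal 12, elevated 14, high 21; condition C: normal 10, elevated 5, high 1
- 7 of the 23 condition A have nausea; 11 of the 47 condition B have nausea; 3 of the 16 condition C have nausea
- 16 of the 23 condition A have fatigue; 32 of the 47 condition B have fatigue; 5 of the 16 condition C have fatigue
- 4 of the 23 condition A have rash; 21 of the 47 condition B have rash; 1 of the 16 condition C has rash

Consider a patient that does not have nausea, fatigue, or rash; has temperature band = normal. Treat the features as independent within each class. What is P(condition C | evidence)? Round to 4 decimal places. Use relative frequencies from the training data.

condition A: (23/86) × (7/23) × (16/23) × (7/23) × (19/23) ≈ 0.014236
condition B: (47/86) × (12/47) × (36/47) × (15/47) × (26/47) ≈ 0.0188693
condition C: (16/86) × (10/16) × (13/16) × (11/16) × (15/16) ≈ 0.0608932
P(condition C | x) = 0.0608932 / 0.0939985 ≈ 0.6478

0.6478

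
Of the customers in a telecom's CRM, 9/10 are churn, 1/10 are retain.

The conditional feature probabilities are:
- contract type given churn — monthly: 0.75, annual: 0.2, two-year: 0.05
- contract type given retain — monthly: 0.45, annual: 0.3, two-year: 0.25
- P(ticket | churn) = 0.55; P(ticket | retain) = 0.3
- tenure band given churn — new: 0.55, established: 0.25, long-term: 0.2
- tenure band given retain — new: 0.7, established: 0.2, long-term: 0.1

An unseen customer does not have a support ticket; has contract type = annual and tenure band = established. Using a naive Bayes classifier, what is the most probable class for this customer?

churn

churn: 0.9 × 0.2 × (1−0.55) × 0.25 = 0.02025
retain: 0.1 × 0.3 × (1−0.3) × 0.2 = 0.0042
Highest score → churn.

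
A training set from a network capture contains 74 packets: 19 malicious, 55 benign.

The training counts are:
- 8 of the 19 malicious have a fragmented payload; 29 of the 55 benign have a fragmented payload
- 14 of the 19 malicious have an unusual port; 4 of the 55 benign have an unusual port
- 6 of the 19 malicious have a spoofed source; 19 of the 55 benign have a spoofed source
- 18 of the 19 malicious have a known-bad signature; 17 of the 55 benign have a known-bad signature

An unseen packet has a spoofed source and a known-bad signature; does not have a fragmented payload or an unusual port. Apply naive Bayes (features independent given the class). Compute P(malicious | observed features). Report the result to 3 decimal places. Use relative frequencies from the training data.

0.252

malicious: (19/74) × (11/19) × (5/19) × (6/19) × (18/19) ≈ 0.0117029
benign: (55/74) × (26/55) × (51/55) × (19/55) × (17/55) ≈ 0.0347877
P(malicious | x) = 0.0117029 / 0.0464906 ≈ 0.252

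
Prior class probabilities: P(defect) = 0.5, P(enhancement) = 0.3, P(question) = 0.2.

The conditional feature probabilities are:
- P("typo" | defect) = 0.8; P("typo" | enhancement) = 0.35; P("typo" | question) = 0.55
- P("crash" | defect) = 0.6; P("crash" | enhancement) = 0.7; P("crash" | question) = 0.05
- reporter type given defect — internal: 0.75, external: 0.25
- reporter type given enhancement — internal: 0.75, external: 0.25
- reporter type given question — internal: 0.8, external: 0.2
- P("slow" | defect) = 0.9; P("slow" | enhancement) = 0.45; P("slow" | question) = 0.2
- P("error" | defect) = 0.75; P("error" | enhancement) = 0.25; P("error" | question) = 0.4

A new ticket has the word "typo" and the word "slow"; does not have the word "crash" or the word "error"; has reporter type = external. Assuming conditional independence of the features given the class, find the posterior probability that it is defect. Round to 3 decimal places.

defect: 0.5 × 0.8 × (1−0.6) × 0.25 × 0.9 × (1−0.75) = 0.009
enhancement: 0.3 × 0.35 × (1−0.7) × 0.25 × 0.45 × (1−0.25) = 0.0026578125
question: 0.2 × 0.55 × (1−0.05) × 0.2 × 0.2 × (1−0.4) = 0.002508
P(defect | x) = 0.009 / 0.0141658125 ≈ 0.635

0.635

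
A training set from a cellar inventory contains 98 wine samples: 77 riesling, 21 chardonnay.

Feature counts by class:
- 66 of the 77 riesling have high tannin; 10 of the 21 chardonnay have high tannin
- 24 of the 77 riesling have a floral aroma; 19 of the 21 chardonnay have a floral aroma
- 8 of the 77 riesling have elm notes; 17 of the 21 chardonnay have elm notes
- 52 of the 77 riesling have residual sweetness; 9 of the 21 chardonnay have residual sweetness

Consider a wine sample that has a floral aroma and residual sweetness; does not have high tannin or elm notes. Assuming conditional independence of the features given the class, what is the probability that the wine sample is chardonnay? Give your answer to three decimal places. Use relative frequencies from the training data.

0.281

riesling: (77/98) × (11/77) × (24/77) × (69/77) × (52/77) ≈ 0.0211718
chardonnay: (21/98) × (11/21) × (19/21) × (4/21) × (9/21) ≈ 0.0082902
P(chardonnay | x) = 0.0082902 / 0.029462 ≈ 0.281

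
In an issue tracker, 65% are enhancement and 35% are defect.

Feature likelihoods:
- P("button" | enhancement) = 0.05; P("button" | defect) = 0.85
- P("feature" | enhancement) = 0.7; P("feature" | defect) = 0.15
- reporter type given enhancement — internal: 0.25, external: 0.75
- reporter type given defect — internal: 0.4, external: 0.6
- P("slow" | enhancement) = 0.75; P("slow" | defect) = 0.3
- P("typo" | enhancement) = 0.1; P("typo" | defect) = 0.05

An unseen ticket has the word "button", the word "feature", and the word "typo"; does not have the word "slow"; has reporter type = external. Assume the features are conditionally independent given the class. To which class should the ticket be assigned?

enhancement: 0.65 × 0.05 × 0.7 × 0.75 × (1−0.75) × 0.1 = 0.0004265625
defect: 0.35 × 0.85 × 0.15 × 0.6 × (1−0.3) × 0.05 = 0.000937125
Highest score → defect.

defect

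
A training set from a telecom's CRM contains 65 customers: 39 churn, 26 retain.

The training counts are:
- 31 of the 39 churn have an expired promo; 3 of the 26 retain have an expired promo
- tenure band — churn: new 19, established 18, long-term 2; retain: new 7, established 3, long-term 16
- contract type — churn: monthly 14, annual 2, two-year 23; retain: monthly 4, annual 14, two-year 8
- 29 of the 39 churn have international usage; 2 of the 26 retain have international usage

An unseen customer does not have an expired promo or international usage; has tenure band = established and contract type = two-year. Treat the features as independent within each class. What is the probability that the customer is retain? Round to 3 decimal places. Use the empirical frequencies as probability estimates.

0.574

churn: (39/65) × (8/39) × (18/39) × (23/39) × (10/39) ≈ 0.0085898
retain: (26/65) × (23/26) × (3/26) × (8/26) × (24/26) ≈ 0.0115962
P(retain | x) = 0.0115962 / 0.020186 ≈ 0.574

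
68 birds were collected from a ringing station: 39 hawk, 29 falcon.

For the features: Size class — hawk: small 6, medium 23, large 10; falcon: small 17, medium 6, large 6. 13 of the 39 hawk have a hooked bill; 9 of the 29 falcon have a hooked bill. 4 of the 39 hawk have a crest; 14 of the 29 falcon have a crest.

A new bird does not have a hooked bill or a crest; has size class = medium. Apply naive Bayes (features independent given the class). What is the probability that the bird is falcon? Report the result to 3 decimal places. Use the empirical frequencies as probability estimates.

0.135

hawk: (39/68) × (23/39) × (26/39) × (35/39) ≈ 0.202363
falcon: (29/68) × (6/29) × (20/29) × (15/29) ≈ 0.0314751
P(falcon | x) = 0.0314751 / 0.2338381 ≈ 0.135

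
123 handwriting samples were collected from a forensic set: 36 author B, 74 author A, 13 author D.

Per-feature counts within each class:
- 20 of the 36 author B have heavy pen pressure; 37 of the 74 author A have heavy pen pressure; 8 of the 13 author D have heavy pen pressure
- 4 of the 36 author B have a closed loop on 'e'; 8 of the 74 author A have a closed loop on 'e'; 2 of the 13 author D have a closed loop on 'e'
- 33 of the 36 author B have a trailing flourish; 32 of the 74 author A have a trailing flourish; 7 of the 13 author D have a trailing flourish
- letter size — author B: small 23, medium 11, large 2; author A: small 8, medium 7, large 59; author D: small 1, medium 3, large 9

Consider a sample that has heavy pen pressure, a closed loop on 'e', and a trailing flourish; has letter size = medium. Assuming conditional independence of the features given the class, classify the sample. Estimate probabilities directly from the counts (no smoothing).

author B: (36/123) × (20/36) × (4/36) × (33/36) × (11/36) ≈ 0.00506039
author A: (74/123) × (37/74) × (8/74) × (32/74) × (7/74) ≈ 0.00133027
author D: (13/123) × (8/13) × (2/13) × (7/13) × (3/13) ≈ 0.00124338
Highest score → author B.

author B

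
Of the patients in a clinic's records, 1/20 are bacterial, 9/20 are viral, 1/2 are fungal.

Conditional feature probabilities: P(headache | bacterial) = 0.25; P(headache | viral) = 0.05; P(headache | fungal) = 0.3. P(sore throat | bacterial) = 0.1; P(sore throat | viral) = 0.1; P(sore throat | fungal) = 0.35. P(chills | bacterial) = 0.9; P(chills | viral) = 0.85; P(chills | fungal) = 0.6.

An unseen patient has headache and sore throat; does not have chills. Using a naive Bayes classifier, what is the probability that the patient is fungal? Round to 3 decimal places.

bacterial: 0.05 × 0.25 × 0.1 × (1−0.9) = 0.000125
viral: 0.45 × 0.05 × 0.1 × (1−0.85) = 0.0003375
fungal: 0.5 × 0.3 × 0.35 × (1−0.6) = 0.021
P(fungal | x) = 0.021 / 0.0214625 ≈ 0.978

0.978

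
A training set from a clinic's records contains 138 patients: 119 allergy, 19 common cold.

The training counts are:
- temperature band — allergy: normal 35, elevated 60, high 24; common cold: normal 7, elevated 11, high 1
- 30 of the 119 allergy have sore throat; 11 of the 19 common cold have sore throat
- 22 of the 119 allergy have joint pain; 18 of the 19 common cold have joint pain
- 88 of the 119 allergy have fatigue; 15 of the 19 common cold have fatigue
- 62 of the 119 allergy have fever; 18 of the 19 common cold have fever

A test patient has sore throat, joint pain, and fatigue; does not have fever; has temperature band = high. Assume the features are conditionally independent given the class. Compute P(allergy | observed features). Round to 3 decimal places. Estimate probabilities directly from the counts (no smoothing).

0.946

allergy: (119/138) × (24/119) × (30/119) × (22/119) × (88/119) × (57/119) ≈ 0.00287108
common cold: (19/138) × (1/19) × (11/19) × (18/19) × (15/19) × (1/19) ≈ 0.000165144
P(allergy | x) = 0.00287108 / 0.003036224 ≈ 0.946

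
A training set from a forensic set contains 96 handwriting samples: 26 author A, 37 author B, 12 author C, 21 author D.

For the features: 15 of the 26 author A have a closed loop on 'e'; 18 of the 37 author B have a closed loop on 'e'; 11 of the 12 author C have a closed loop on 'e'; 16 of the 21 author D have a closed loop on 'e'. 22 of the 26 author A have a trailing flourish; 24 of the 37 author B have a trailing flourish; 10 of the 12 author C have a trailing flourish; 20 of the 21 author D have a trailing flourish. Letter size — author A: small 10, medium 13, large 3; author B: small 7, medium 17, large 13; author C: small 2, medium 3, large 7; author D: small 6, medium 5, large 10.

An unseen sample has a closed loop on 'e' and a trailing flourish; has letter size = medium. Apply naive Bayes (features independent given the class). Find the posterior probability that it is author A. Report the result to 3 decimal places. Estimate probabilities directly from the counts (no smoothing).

author A: (26/96) × (15/26) × (22/26) × (13/26) ≈ 0.0661058
author B: (37/96) × (18/37) × (24/37) × (17/37) ≈ 0.0558802
author C: (12/96) × (11/12) × (10/12) × (3/12) ≈ 0.0238715
author D: (21/96) × (16/21) × (20/21) × (5/21) ≈ 0.0377929
P(author A | x) = 0.0661058 / 0.1836504 ≈ 0.360

0.360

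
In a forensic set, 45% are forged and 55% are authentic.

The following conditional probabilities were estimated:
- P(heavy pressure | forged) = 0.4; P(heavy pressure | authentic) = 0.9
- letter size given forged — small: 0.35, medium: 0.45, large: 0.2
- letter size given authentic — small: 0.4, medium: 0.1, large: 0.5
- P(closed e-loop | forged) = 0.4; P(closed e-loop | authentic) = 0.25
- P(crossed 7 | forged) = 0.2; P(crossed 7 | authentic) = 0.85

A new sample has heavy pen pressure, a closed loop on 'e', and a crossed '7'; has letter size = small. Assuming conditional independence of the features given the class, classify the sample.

authentic

forged: 0.45 × 0.4 × 0.35 × 0.4 × 0.2 = 0.00504
authentic: 0.55 × 0.9 × 0.4 × 0.25 × 0.85 = 0.042075
Highest score → authentic.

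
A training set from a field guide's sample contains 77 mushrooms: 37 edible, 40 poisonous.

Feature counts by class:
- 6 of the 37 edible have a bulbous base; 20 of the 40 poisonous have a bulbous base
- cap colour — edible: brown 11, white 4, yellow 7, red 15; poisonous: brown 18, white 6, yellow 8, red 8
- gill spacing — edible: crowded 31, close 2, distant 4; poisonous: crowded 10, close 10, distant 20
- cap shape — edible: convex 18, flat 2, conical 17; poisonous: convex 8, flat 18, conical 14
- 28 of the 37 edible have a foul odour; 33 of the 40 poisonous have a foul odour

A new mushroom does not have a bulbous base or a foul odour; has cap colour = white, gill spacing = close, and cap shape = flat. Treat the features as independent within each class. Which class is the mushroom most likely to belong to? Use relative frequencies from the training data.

edible: (37/77) × (31/37) × (4/37) × (2/37) × (2/37) × (9/37) ≈ 0.0000309333
poisonous: (40/77) × (20/40) × (6/40) × (10/40) × (18/40) × (7/40) ≈ 0.000767045
Highest score → poisonous.

poisonous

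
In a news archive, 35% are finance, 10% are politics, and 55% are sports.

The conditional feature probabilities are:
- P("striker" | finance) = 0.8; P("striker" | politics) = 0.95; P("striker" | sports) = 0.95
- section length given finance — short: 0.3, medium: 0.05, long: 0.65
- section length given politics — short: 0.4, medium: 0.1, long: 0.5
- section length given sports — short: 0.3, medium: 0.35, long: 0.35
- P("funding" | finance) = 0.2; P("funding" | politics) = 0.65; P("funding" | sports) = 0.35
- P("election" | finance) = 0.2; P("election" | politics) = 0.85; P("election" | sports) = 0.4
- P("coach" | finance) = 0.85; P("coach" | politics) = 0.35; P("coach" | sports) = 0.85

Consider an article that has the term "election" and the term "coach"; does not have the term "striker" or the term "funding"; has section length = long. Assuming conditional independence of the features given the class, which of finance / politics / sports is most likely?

finance

finance: 0.35 × (1−0.8) × 0.65 × (1−0.2) × 0.2 × 0.85 = 0.006188
politics: 0.1 × (1−0.95) × 0.5 × (1−0.65) × 0.85 × 0.35 = 0.0002603125
sports: 0.55 × (1−0.95) × 0.35 × (1−0.35) × 0.4 × 0.85 = 0.002127125
Highest score → finance.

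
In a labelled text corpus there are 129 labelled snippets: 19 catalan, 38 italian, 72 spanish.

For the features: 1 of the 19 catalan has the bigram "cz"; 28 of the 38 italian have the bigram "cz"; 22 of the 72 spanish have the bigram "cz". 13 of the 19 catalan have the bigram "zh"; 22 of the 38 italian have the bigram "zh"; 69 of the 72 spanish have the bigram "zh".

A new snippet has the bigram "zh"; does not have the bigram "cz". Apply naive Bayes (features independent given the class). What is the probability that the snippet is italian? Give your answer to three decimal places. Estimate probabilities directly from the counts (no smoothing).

catalan: (19/129) × (18/19) × (13/19) ≈ 0.0954712
italian: (38/129) × (10/38) × (22/38) ≈ 0.0448796
spanish: (72/129) × (50/72) × (69/72) ≈ 0.371447
P(italian | x) = 0.0448796 / 0.5117978 ≈ 0.088

0.088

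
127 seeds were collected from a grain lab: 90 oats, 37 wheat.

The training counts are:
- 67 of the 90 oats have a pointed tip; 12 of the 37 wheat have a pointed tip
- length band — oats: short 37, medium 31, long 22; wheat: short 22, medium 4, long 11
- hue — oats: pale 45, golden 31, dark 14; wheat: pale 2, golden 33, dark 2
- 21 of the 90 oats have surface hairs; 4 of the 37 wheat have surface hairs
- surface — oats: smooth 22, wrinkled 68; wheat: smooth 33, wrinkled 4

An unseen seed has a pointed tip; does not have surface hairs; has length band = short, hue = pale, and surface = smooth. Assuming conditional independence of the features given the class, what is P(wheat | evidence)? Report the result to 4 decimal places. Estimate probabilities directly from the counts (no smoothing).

0.1062

oats: (90/127) × (67/90) × (37/90) × (45/90) × (69/90) × (22/90) ≈ 0.020323
wheat: (37/127) × (12/37) × (22/37) × (2/37) × (33/37) × (33/37) ≈ 0.00241575
P(wheat | x) = 0.00241575 / 0.02273875 ≈ 0.1062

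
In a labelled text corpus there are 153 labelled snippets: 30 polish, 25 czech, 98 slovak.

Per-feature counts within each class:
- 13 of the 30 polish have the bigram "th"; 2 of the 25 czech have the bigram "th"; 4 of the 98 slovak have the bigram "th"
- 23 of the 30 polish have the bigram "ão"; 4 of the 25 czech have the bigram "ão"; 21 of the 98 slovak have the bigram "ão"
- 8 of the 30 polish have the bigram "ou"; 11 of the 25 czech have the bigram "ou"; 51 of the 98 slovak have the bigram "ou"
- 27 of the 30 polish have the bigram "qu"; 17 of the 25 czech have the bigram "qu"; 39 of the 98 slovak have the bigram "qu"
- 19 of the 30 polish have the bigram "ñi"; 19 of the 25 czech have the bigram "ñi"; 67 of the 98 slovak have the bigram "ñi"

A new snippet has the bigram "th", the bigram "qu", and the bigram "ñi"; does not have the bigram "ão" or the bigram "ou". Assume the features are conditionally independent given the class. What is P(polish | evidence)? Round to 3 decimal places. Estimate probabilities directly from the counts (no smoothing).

0.586

polish: (30/153) × (13/30) × (7/30) × (22/30) × (27/30) × (19/30) ≈ 0.00828715
czech: (25/153) × (2/25) × (21/25) × (14/25) × (17/25) × (19/25) ≈ 0.00317781
slovak: (98/153) × (4/98) × (77/98) × (47/98) × (39/98) × (67/98) ≈ 0.00268035
P(polish | x) = 0.00828715 / 0.01414531 ≈ 0.586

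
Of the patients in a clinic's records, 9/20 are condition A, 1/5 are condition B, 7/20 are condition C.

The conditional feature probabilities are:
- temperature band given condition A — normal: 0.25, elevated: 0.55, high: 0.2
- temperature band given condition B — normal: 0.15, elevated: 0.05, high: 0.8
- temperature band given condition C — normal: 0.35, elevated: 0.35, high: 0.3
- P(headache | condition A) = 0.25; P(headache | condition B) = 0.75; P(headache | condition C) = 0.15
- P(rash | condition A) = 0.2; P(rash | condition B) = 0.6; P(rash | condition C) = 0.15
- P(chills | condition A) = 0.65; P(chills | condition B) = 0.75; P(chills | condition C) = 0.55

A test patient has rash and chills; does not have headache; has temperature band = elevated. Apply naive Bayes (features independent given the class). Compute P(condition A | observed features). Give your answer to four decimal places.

0.7130

condition A: 0.45 × 0.55 × (1−0.25) × 0.2 × 0.65 = 0.02413125
condition B: 0.2 × 0.05 × (1−0.75) × 0.6 × 0.75 = 0.001125
condition C: 0.35 × 0.35 × (1−0.15) × 0.15 × 0.55 = 0.0085903125
P(condition A | x) = 0.02413125 / 0.0338465625 ≈ 0.7130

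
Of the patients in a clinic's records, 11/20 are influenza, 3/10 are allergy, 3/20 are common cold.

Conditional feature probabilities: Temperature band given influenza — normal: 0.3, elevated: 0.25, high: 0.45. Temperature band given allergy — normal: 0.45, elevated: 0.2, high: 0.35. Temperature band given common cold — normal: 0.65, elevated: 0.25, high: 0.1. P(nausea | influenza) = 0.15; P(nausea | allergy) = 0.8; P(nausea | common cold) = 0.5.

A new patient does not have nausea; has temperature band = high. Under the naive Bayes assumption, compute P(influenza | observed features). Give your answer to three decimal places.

0.881

influenza: 0.55 × 0.45 × (1−0.15) = 0.210375
allergy: 0.3 × 0.35 × (1−0.8) = 0.021
common cold: 0.15 × 0.1 × (1−0.5) = 0.0075
P(influenza | x) = 0.210375 / 0.238875 ≈ 0.881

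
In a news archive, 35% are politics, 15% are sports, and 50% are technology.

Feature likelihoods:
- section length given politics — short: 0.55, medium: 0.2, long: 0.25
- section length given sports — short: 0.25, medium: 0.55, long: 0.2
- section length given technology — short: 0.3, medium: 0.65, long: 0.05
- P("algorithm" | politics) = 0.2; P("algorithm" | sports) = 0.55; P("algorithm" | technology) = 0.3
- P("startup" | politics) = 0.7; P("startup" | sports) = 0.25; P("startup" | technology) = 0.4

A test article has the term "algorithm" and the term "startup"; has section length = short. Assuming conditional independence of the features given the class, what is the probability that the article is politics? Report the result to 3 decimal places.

0.538

politics: 0.35 × 0.55 × 0.2 × 0.7 = 0.02695
sports: 0.15 × 0.25 × 0.55 × 0.25 = 0.00515625
technology: 0.5 × 0.3 × 0.3 × 0.4 = 0.018
P(politics | x) = 0.02695 / 0.05010625 ≈ 0.538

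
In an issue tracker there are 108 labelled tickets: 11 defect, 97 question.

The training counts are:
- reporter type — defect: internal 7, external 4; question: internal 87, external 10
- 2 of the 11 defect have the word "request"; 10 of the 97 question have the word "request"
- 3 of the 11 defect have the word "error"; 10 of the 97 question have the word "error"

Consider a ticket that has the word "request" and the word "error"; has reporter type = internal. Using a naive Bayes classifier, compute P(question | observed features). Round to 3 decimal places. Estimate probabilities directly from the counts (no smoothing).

defect: (11/108) × (7/11) × (2/11) × (3/11) ≈ 0.00321396
question: (97/108) × (87/97) × (10/97) × (10/97) ≈ 0.00856154
P(question | x) = 0.00856154 / 0.0117755 ≈ 0.727

0.727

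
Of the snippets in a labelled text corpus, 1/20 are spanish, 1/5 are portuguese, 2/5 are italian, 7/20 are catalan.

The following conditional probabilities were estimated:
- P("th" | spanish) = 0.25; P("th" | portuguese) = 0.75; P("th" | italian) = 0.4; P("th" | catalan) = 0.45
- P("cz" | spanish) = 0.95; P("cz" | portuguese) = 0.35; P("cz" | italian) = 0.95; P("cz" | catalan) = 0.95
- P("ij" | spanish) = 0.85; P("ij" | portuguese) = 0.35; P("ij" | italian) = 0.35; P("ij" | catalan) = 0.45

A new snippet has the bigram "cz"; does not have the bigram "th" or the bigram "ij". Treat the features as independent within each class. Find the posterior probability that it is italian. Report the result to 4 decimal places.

spanish: 0.05 × (1−0.25) × 0.95 × (1−0.85) = 0.00534375
portuguese: 0.2 × (1−0.75) × 0.35 × (1−0.35) = 0.011375
italian: 0.4 × (1−0.4) × 0.95 × (1−0.35) = 0.1482
catalan: 0.35 × (1−0.45) × 0.95 × (1−0.45) = 0.10058125
P(italian | x) = 0.1482 / 0.2655 ≈ 0.5582

0.5582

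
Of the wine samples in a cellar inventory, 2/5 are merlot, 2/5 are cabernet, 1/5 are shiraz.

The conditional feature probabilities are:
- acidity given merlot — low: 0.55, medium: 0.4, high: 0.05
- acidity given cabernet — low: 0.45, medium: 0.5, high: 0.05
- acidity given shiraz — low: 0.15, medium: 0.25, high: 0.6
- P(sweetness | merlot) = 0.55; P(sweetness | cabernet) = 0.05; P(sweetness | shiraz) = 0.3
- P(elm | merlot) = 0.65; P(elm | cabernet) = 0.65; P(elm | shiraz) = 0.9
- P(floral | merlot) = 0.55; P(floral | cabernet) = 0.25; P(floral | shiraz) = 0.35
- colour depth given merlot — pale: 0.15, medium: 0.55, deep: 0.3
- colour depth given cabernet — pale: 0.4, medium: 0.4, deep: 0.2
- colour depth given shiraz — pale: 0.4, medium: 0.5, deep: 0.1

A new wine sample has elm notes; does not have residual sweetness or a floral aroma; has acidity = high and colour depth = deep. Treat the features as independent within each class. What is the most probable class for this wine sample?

shiraz

merlot: 0.4 × 0.05 × (1−0.55) × 0.65 × (1−0.55) × 0.3 = 0.00078975
cabernet: 0.4 × 0.05 × (1−0.05) × 0.65 × (1−0.25) × 0.2 = 0.0018525
shiraz: 0.2 × 0.6 × (1−0.3) × 0.9 × (1−0.35) × 0.1 = 0.004914
Highest score → shiraz.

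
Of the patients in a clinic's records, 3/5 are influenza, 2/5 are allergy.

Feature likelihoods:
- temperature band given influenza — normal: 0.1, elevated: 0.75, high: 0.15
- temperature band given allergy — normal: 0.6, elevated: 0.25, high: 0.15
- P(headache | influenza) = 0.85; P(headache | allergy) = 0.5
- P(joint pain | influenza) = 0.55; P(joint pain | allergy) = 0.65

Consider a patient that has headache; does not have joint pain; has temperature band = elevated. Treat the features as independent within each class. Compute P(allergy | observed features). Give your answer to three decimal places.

0.092

influenza: 0.6 × 0.75 × 0.85 × (1−0.55) = 0.172125
allergy: 0.4 × 0.25 × 0.5 × (1−0.65) = 0.0175
P(allergy | x) = 0.0175 / 0.189625 ≈ 0.092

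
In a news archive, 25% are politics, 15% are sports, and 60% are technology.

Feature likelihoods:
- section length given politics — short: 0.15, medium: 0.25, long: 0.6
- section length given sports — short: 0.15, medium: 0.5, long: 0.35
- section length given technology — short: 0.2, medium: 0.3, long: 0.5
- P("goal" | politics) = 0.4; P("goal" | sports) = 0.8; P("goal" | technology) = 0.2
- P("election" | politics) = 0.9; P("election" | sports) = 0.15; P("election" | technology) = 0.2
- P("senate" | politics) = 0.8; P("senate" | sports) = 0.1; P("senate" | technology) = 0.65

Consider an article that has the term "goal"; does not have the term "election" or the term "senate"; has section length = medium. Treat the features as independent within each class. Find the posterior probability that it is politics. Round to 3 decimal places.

politics: 0.25 × 0.25 × 0.4 × (1−0.9) × (1−0.8) = 0.0005
sports: 0.15 × 0.5 × 0.8 × (1−0.15) × (1−0.1) = 0.0459
technology: 0.6 × 0.3 × 0.2 × (1−0.2) × (1−0.65) = 0.01008
P(politics | x) = 0.0005 / 0.05648 ≈ 0.009

0.009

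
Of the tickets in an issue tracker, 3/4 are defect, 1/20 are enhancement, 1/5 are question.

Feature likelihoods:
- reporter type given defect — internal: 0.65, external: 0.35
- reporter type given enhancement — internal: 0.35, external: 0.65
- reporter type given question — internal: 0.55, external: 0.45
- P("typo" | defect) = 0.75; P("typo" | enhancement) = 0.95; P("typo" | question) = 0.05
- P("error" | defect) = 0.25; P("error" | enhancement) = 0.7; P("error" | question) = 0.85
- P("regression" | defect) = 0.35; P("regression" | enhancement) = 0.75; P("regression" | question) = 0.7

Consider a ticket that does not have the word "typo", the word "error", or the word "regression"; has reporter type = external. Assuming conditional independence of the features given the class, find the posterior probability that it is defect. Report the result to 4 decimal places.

0.8896

defect: 0.75 × 0.35 × (1−0.75) × (1−0.25) × (1−0.35) = 0.0319921875
enhancement: 0.05 × 0.65 × (1−0.95) × (1−0.7) × (1−0.75) = 0.000121875
question: 0.2 × 0.45 × (1−0.05) × (1−0.85) × (1−0.7) = 0.0038475
P(defect | x) = 0.0319921875 / 0.0359615625 ≈ 0.8896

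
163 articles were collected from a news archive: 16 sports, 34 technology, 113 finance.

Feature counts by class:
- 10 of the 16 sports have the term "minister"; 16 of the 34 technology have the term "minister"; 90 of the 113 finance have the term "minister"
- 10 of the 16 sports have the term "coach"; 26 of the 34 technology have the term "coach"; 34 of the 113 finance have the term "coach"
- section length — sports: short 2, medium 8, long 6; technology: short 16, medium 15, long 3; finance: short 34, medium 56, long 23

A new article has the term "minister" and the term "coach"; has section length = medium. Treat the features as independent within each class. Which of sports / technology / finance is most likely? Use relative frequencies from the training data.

finance

sports: (16/163) × (10/16) × (10/16) × (8/16) ≈ 0.0191718
technology: (34/163) × (16/34) × (26/34) × (15/34) ≈ 0.0331161
finance: (113/163) × (90/113) × (34/113) × (56/113) ≈ 0.0823313
Highest score → finance.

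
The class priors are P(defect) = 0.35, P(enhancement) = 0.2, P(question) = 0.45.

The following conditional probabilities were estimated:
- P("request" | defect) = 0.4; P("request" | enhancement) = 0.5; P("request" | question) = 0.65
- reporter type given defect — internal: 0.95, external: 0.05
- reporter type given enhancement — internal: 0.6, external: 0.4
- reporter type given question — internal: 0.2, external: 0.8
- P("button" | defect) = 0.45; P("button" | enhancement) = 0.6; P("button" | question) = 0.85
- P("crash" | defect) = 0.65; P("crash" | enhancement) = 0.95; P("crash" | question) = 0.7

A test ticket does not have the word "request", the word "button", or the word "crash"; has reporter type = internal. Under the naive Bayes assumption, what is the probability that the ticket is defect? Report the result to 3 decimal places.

defect: 0.35 × (1−0.4) × 0.95 × (1−0.45) × (1−0.65) = 0.03840375
enhancement: 0.2 × (1−0.5) × 0.6 × (1−0.6) × (1−0.95) = 0.0012
question: 0.45 × (1−0.65) × 0.2 × (1−0.85) × (1−0.7) = 0.0014175
P(defect | x) = 0.03840375 / 0.04102125 ≈ 0.936

0.936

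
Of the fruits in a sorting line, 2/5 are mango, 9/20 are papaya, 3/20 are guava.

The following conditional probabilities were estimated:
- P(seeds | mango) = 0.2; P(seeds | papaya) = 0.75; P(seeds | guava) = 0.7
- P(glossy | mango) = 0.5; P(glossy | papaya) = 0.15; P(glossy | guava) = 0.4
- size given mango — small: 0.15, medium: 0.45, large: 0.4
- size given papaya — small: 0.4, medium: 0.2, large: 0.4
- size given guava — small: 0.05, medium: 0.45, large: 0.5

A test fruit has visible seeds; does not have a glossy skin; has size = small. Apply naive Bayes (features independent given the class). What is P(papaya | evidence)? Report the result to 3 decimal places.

0.926

mango: 0.4 × 0.2 × (1−0.5) × 0.15 = 0.006
papaya: 0.45 × 0.75 × (1−0.15) × 0.4 = 0.11475
guava: 0.15 × 0.7 × (1−0.4) × 0.05 = 0.00315
P(papaya | x) = 0.11475 / 0.1239 ≈ 0.926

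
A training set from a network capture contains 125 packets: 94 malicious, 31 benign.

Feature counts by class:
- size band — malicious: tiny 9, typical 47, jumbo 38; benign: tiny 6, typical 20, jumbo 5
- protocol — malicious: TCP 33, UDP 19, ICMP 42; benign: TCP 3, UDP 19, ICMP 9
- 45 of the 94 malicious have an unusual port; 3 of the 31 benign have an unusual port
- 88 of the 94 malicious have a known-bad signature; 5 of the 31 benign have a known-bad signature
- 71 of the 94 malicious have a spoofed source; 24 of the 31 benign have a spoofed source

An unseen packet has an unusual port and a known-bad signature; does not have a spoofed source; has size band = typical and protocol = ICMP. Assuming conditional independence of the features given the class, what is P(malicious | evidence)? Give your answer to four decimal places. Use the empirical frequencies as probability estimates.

0.9912

malicious: (94/125) × (47/94) × (42/94) × (45/94) × (88/94) × (23/94) ≈ 0.0184225
benign: (31/125) × (20/31) × (9/31) × (3/31) × (5/31) × (7/31) ≈ 0.000163721
P(malicious | x) = 0.0184225 / 0.018586221 ≈ 0.9912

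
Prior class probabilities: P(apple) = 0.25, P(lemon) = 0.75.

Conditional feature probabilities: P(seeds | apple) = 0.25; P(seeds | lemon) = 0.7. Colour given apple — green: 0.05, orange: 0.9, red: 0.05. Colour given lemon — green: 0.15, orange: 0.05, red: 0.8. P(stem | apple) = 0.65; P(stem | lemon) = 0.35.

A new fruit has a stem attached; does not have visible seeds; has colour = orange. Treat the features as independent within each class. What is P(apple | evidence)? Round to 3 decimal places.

0.965

apple: 0.25 × (1−0.25) × 0.9 × 0.65 = 0.1096875
lemon: 0.75 × (1−0.7) × 0.05 × 0.35 = 0.0039375
P(apple | x) = 0.1096875 / 0.113625 ≈ 0.965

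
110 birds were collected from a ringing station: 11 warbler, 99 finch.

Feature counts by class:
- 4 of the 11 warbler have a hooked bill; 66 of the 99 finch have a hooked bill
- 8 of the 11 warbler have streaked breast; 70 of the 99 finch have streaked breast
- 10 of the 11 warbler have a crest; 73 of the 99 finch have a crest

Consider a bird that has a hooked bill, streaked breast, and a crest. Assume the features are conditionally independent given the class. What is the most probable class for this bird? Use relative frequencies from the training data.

warbler: (11/110) × (4/11) × (8/11) × (10/11) ≈ 0.0240421
finch: (99/110) × (66/99) × (70/99) × (73/99) ≈ 0.312825
Highest score → finch.

finch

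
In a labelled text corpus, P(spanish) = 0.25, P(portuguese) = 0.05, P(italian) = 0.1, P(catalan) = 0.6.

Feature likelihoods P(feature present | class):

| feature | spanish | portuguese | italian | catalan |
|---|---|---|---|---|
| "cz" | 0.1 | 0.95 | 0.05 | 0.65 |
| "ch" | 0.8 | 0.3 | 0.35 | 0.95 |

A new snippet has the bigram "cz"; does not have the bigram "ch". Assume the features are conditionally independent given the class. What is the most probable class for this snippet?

spanish: 0.25 × 0.1 × (1−0.8) = 0.005
portuguese: 0.05 × 0.95 × (1−0.3) = 0.03325
italian: 0.1 × 0.05 × (1−0.35) = 0.00325
catalan: 0.6 × 0.65 × (1−0.95) = 0.0195
Highest score → portuguese.

portuguese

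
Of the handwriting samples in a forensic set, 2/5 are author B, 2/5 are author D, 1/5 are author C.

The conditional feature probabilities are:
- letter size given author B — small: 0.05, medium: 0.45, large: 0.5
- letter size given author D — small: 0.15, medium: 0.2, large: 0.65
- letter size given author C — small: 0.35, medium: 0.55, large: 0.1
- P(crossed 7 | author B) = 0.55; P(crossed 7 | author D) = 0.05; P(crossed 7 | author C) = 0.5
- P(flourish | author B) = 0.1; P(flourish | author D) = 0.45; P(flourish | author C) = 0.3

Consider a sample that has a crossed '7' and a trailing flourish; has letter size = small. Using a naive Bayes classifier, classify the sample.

author B: 0.4 × 0.05 × 0.55 × 0.1 = 0.0011
author D: 0.4 × 0.15 × 0.05 × 0.45 = 0.00135
author C: 0.2 × 0.35 × 0.5 × 0.3 = 0.0105
Highest score → author C.

author C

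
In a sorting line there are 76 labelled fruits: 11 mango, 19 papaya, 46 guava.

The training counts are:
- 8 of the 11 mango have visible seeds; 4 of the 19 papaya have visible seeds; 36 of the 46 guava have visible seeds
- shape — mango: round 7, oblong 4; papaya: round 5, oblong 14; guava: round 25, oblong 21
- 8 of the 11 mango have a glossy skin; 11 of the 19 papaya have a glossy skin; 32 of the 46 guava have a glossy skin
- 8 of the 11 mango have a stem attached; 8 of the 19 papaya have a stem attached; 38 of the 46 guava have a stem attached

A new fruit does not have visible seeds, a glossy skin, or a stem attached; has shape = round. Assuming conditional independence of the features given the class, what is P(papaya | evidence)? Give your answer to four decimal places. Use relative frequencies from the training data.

0.6913

mango: (11/76) × (3/11) × (7/11) × (3/11) × (3/11) ≈ 0.0018684
papaya: (19/76) × (15/19) × (5/19) × (8/19) × (11/19) ≈ 0.012661
guava: (46/76) × (10/46) × (25/46) × (14/46) × (8/46) ≈ 0.00378504
P(papaya | x) = 0.012661 / 0.01831444 ≈ 0.6913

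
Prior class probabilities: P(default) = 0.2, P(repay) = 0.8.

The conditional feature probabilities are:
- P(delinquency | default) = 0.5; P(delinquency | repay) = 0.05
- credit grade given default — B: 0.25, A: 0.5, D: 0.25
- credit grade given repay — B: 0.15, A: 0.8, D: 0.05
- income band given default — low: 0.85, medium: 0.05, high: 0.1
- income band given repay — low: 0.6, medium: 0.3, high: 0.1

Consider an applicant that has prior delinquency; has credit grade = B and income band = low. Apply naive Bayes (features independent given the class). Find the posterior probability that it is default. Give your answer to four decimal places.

0.8551

default: 0.2 × 0.5 × 0.25 × 0.85 = 0.02125
repay: 0.8 × 0.05 × 0.15 × 0.6 = 0.0036
P(default | x) = 0.02125 / 0.02485 ≈ 0.8551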